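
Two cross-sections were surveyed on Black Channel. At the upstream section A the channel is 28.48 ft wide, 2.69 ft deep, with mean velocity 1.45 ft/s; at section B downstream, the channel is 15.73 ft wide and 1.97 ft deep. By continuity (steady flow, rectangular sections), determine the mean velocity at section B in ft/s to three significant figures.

3.58 ft/s

Q = A₁V₁ = (28.48×2.69) × 1.45 = 111.1 ft³/s
A₂ = 15.73 × 1.97 = 30.99 ft²
V₂ = Q/A₂ = 111.1/30.99 = 3.585 ft/s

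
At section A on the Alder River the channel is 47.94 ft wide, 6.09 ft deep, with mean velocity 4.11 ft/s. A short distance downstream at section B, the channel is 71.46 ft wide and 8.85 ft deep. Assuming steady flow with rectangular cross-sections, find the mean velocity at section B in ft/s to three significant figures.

Q = A₁V₁ = (47.94×6.09) × 4.11 = 1200 ft³/s
A₂ = 71.46 × 8.85 = 632.4 ft²
V₂ = Q/A₂ = 1200/632.4 = 1.897 ft/s

1.90 ft/s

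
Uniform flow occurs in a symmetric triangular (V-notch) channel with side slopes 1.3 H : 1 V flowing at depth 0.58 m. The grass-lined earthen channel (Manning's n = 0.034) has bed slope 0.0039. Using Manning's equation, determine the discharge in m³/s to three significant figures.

0.301 m³/s

A = z·y² = 1.3×0.58² = 0.4373 m²
P = 2y√(1+z²) = 2×0.58×√(1+1.3²) = 1.903 m
R = A/P = 0.4373/1.903 = 0.2299 m
Q = (1/n)·A·R^(2/3)·S^(1/2) = (1/0.034) × 0.4373 × 0.2299^(2/3) × 0.0039^(1/2) = 0.3014 m³/s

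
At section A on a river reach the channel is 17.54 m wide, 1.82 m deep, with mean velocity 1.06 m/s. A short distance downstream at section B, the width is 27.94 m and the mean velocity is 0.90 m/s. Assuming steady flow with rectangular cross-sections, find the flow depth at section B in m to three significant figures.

Q = A₁V₁ = (17.54×1.82) × 1.06 = 33.84 m³/s
d₂ = Q/(b₂ V₂) = 33.84/(27.94×0.90) = 1.346 m

1.35 m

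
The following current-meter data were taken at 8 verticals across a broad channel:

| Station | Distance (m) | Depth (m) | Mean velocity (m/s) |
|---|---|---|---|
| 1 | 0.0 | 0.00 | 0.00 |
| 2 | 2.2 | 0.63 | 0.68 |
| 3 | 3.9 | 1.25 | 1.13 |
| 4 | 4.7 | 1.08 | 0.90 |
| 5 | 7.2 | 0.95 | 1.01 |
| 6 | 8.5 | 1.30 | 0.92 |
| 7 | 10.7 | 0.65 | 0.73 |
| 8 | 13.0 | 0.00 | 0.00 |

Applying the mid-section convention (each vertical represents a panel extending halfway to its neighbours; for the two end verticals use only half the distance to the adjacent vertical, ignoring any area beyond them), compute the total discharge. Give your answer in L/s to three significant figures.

w_2 = (3.9 − 0.0)/2 = 1.95 m; q_2 = 0.68 × 0.63 × 1.95 = 0.8354 m³/s
w_3 = (4.7 − 2.2)/2 = 1.25 m; q_3 = 1.13 × 1.25 × 1.25 = 1.766 m³/s
w_4 = (7.2 − 3.9)/2 = 1.65 m; q_4 = 0.90 × 1.08 × 1.65 = 1.604 m³/s
w_5 = (8.5 − 4.7)/2 = 1.9 m; q_5 = 1.01 × 0.95 × 1.9 = 1.823 m³/s
w_6 = (10.7 − 7.2)/2 = 1.75 m; q_6 = 0.92 × 1.30 × 1.75 = 2.093 m³/s
w_7 = (13.0 − 8.5)/2 = 2.25 m; q_7 = 0.73 × 0.65 × 2.25 = 1.068 m³/s
Stations 1, 8 contribute zero (depth or velocity is 0).
Q = Σ qᵢ = 9.188 m³/s
= 9.188 × 1000 = 9188 L/s

9190 L/s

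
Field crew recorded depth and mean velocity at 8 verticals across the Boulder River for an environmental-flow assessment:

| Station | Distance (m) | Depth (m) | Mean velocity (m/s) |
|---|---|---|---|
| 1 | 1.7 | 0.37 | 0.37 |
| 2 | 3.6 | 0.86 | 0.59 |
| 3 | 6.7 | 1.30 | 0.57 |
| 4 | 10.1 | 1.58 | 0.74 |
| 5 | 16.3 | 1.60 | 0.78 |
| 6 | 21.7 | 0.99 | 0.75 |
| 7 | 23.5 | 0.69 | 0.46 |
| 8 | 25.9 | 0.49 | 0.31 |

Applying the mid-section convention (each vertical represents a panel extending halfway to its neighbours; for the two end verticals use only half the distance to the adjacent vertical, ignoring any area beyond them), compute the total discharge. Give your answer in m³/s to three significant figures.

w_1 = (3.6 − 1.7)/2 = 0.95 m; q_1 = 0.37 × 0.37 × 0.95 = 0.1301 m³/s
w_2 = (6.7 − 1.7)/2 = 2.5 m; q_2 = 0.59 × 0.86 × 2.5 = 1.269 m³/s
w_3 = (10.1 − 3.6)/2 = 3.25 m; q_3 = 0.57 × 1.30 × 3.25 = 2.408 m³/s
w_4 = (16.3 − 6.7)/2 = 4.8 m; q_4 = 0.74 × 1.58 × 4.8 = 5.612 m³/s
w_5 = (21.7 − 10.1)/2 = 5.8 m; q_5 = 0.78 × 1.60 × 5.8 = 7.238 m³/s
w_6 = (23.5 − 16.3)/2 = 3.6 m; q_6 = 0.75 × 0.99 × 3.6 = 2.673 m³/s
w_7 = (25.9 − 21.7)/2 = 2.1 m; q_7 = 0.46 × 0.69 × 2.1 = 0.6665 m³/s
w_8 = (25.9 − 23.5)/2 = 1.2 m; q_8 = 0.31 × 0.49 × 1.2 = 0.1823 m³/s
Q = Σ qᵢ = 20.18 m³/s

20.2 m³/s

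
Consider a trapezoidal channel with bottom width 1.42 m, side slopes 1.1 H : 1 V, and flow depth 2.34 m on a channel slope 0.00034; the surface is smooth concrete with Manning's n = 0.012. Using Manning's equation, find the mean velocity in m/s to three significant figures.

A = (b + z·y)·y = (1.42 + 1.1×2.34)×2.34 = 9.346 m²
P = b + 2y√(1+z²) = 1.42 + 2×2.34×√(1+1.1²) = 8.377 m
R = A/P = 9.346/8.377 = 1.116 m
Q = (1/n)·A·R^(2/3)·S^(1/2) = (1/0.012) × 9.346 × 1.116^(2/3) × 0.00034^(1/2) = 15.45 m³/s
V = Q/A = 15.45/9.346 = 1.653 m/s

1.65 m/s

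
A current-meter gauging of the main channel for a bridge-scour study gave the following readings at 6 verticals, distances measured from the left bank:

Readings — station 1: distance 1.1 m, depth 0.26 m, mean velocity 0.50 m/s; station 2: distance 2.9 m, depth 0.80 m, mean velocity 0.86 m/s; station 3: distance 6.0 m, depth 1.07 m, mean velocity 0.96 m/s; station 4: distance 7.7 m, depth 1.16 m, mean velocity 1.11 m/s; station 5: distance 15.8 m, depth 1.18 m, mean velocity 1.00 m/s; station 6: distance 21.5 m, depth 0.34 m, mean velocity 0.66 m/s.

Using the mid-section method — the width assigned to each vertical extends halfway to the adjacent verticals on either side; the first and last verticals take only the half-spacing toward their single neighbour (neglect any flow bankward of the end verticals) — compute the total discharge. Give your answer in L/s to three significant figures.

w_1 = (2.9 − 1.1)/2 = 0.9 m; q_1 = 0.50 × 0.26 × 0.9 = 0.1170 m³/s
w_2 = (6.0 − 1.1)/2 = 2.45 m; q_2 = 0.86 × 0.80 × 2.45 = 1.686 m³/s
w_3 = (7.7 − 2.9)/2 = 2.4 m; q_3 = 0.96 × 1.07 × 2.4 = 2.465 m³/s
w_4 = (15.8 − 6.0)/2 = 4.9 m; q_4 = 1.11 × 1.16 × 4.9 = 6.309 m³/s
w_5 = (21.5 − 7.7)/2 = 6.9 m; q_5 = 1.00 × 1.18 × 6.9 = 8.142 m³/s
w_6 = (21.5 − 15.8)/2 = 2.85 m; q_6 = 0.66 × 0.34 × 2.85 = 0.6395 m³/s
Q = Σ qᵢ = 19.36 m³/s
= 19.36 × 1000 = 19360 L/s

19400 L/s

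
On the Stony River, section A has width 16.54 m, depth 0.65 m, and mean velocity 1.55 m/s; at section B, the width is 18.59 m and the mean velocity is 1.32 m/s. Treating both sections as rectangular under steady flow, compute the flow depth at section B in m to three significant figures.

0.679 m

Q = A₁V₁ = (16.54×0.65) × 1.55 = 16.66 m³/s
d₂ = Q/(b₂ V₂) = 16.66/(18.59×1.32) = 0.6791 m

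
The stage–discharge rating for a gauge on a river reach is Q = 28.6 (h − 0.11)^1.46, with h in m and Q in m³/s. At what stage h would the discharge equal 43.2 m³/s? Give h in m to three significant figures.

h − h₀ = (Q/C)^(1/b) = (43.2/28.6)^(1/1.46) = 1.326 m
h = 0.11 + 1.326 = 1.436 m

1.44 m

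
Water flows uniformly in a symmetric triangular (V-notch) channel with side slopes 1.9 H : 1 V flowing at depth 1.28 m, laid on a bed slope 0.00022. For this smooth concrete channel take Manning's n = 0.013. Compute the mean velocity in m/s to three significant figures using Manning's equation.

0.781 m/s

A = z·y² = 1.9×1.28² = 3.113 m²
P = 2y√(1+z²) = 2×1.28×√(1+1.9²) = 5.497 m
R = A/P = 3.113/5.497 = 0.5663 m
Q = (1/n)·A·R^(2/3)·S^(1/2) = (1/0.013) × 3.113 × 0.5663^(2/3) × 0.00022^(1/2) = 2.431 m³/s
V = Q/A = 2.431/3.113 = 0.7810 m/s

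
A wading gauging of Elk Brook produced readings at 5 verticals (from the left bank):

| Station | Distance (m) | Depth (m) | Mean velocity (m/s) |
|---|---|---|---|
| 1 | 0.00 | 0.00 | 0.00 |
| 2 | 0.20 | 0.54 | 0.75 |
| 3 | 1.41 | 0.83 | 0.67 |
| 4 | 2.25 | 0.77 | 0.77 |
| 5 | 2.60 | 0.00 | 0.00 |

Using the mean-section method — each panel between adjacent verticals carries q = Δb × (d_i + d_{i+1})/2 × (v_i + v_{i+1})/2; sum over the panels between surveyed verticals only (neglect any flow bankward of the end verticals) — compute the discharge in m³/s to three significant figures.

Panel 1-2: Δb = 0.2 m, d̄ = (0.00+0.54)/2 = 0.27, v̄ = (0.00+0.75)/2 = 0.375 → q = 0.2×0.27×0.375 = 0.02025 m³/s
Panel 2-3: Δb = 1.21 m, d̄ = (0.54+0.83)/2 = 0.685, v̄ = (0.75+0.67)/2 = 0.71 → q = 1.21×0.685×0.71 = 0.5885 m³/s
Panel 3-4: Δb = 0.84 m, d̄ = (0.83+0.77)/2 = 0.8, v̄ = (0.67+0.77)/2 = 0.72 → q = 0.84×0.8×0.72 = 0.4838 m³/s
Panel 4-5: Δb = 0.35 m, d̄ = (0.77+0.00)/2 = 0.385, v̄ = (0.77+0.00)/2 = 0.385 → q = 0.35×0.385×0.385 = 0.05188 m³/s
Q = Σ q = 1.144 m³/s

1.14 m³/s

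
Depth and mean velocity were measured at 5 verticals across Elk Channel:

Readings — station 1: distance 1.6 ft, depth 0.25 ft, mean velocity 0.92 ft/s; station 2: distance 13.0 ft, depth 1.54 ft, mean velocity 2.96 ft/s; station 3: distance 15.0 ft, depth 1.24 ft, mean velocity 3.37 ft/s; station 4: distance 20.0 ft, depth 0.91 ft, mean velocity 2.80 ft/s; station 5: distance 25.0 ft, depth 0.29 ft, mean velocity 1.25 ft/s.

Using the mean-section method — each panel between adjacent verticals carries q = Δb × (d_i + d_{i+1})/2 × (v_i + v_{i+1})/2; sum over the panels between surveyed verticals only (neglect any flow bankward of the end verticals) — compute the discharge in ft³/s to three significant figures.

51.2 ft³/s

Panel 1-2: Δb = 11.4 ft, d̄ = (0.25+1.54)/2 = 0.895, v̄ = (0.92+2.96)/2 = 1.94 → q = 11.4×0.895×1.94 = 19.79 ft³/s
Panel 2-3: Δb = 2 ft, d̄ = (1.54+1.24)/2 = 1.39, v̄ = (2.96+3.37)/2 = 3.165 → q = 2×1.39×3.165 = 8.799 ft³/s
Panel 3-4: Δb = 5 ft, d̄ = (1.24+0.91)/2 = 1.075, v̄ = (3.37+2.80)/2 = 3.085 → q = 5×1.075×3.085 = 16.58 ft³/s
Panel 4-5: Δb = 5 ft, d̄ = (0.91+0.29)/2 = 0.6, v̄ = (2.80+1.25)/2 = 2.025 → q = 5×0.6×2.025 = 6.075 ft³/s
Q = Σ q = 51.25 ft³/s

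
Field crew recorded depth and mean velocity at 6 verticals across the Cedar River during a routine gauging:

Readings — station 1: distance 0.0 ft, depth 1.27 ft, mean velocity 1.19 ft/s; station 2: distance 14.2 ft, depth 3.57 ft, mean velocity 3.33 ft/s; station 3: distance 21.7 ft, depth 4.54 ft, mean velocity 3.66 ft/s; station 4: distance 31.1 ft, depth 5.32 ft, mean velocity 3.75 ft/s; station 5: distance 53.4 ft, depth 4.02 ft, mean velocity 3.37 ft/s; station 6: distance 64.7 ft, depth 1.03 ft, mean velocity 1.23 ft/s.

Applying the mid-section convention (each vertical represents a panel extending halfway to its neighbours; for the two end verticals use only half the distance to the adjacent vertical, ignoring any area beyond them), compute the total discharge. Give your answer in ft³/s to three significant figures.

w_1 = (14.2 − 0.0)/2 = 7.1 ft; q_1 = 1.19 × 1.27 × 7.1 = 10.73 ft³/s
w_2 = (21.7 − 0.0)/2 = 10.85 ft; q_2 = 3.33 × 3.57 × 10.85 = 129.0 ft³/s
w_3 = (31.1 − 14.2)/2 = 8.45 ft; q_3 = 3.66 × 4.54 × 8.45 = 140.4 ft³/s
w_4 = (53.4 − 21.7)/2 = 15.85 ft; q_4 = 3.75 × 5.32 × 15.85 = 316.2 ft³/s
w_5 = (64.7 − 31.1)/2 = 16.8 ft; q_5 = 3.37 × 4.02 × 16.8 = 227.6 ft³/s
w_6 = (64.7 − 53.4)/2 = 5.65 ft; q_6 = 1.23 × 1.03 × 5.65 = 7.158 ft³/s
Q = Σ qᵢ = 831.1 ft³/s

831 ft³/s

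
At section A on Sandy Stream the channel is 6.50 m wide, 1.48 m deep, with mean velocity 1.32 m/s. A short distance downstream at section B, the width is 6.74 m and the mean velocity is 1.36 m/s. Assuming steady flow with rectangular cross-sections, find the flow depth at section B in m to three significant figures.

Q = A₁V₁ = (6.50×1.48) × 1.32 = 12.70 m³/s
d₂ = Q/(b₂ V₂) = 12.70/(6.74×1.36) = 1.385 m

1.39 m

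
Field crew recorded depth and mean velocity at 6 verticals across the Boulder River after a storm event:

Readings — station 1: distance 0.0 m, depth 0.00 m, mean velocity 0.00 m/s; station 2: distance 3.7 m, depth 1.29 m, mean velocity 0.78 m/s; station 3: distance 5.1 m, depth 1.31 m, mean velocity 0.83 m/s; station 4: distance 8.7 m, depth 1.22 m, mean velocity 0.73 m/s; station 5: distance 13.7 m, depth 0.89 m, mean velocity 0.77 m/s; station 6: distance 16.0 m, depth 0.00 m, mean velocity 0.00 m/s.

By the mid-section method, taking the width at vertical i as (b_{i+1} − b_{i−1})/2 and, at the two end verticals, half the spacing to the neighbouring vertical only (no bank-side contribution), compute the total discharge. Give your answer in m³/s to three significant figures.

w_2 = (5.1 − 0.0)/2 = 2.55 m; q_2 = 0.78 × 1.29 × 2.55 = 2.566 m³/s
w_3 = (8.7 − 3.7)/2 = 2.5 m; q_3 = 0.83 × 1.31 × 2.5 = 2.718 m³/s
w_4 = (13.7 − 5.1)/2 = 4.3 m; q_4 = 0.73 × 1.22 × 4.3 = 3.830 m³/s
w_5 = (16.0 − 8.7)/2 = 3.65 m; q_5 = 0.77 × 0.89 × 3.65 = 2.501 m³/s
Stations 1, 6 contribute zero (depth or velocity is 0).
Q = Σ qᵢ = 11.61 m³/s

11.6 m³/s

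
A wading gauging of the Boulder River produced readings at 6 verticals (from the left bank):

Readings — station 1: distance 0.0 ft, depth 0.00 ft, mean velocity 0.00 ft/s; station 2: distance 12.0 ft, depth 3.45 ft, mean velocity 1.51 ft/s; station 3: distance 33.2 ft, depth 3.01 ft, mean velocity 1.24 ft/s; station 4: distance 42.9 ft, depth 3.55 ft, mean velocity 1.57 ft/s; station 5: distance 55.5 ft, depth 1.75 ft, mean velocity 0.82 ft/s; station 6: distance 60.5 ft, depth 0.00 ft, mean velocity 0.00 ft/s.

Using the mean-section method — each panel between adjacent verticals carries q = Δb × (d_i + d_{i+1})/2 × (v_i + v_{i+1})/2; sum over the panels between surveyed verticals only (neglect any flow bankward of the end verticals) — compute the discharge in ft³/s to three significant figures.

Panel 1-2: Δb = 12 ft, d̄ = (0.00+3.45)/2 = 1.725, v̄ = (0.00+1.51)/2 = 0.755 → q = 12×1.725×0.755 = 15.63 ft³/s
Panel 2-3: Δb = 21.2 ft, d̄ = (3.45+3.01)/2 = 3.23, v̄ = (1.51+1.24)/2 = 1.375 → q = 21.2×3.23×1.375 = 94.15 ft³/s
Panel 3-4: Δb = 9.7 ft, d̄ = (3.01+3.55)/2 = 3.28, v̄ = (1.24+1.57)/2 = 1.405 → q = 9.7×3.28×1.405 = 44.70 ft³/s
Panel 4-5: Δb = 12.6 ft, d̄ = (3.55+1.75)/2 = 2.65, v̄ = (1.57+0.82)/2 = 1.195 → q = 12.6×2.65×1.195 = 39.90 ft³/s
Panel 5-6: Δb = 5 ft, d̄ = (1.75+0.00)/2 = 0.875, v̄ = (0.82+0.00)/2 = 0.41 → q = 5×0.875×0.41 = 1.794 ft³/s
Q = Σ q = 196.2 ft³/s

196 ft³/s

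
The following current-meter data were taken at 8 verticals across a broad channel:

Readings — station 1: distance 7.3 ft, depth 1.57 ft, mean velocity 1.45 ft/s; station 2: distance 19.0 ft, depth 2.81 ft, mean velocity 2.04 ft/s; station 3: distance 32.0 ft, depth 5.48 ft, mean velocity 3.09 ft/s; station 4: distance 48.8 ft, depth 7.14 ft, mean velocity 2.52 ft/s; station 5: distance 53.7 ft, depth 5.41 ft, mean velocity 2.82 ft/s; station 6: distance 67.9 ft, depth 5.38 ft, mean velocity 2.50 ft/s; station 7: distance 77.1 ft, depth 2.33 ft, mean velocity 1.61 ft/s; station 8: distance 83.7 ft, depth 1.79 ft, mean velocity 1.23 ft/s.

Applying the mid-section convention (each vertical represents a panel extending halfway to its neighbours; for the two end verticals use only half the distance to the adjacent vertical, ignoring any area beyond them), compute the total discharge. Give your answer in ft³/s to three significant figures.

w_1 = (19.0 − 7.3)/2 = 5.85 ft; q_1 = 1.45 × 1.57 × 5.85 = 13.32 ft³/s
w_2 = (32.0 − 7.3)/2 = 12.35 ft; q_2 = 2.04 × 2.81 × 12.35 = 70.80 ft³/s
w_3 = (48.8 − 19.0)/2 = 14.9 ft; q_3 = 3.09 × 5.48 × 14.9 = 252.3 ft³/s
w_4 = (53.7 − 32.0)/2 = 10.85 ft; q_4 = 2.52 × 7.14 × 10.85 = 195.2 ft³/s
w_5 = (67.9 − 48.8)/2 = 9.55 ft; q_5 = 2.82 × 5.41 × 9.55 = 145.7 ft³/s
w_6 = (77.1 − 53.7)/2 = 11.7 ft; q_6 = 2.50 × 5.38 × 11.7 = 157.4 ft³/s
w_7 = (83.7 − 67.9)/2 = 7.9 ft; q_7 = 1.61 × 2.33 × 7.9 = 29.64 ft³/s
w_8 = (83.7 − 77.1)/2 = 3.3 ft; q_8 = 1.23 × 1.79 × 3.3 = 7.266 ft³/s
Q = Σ qᵢ = 871.6 ft³/s

872 ft³/s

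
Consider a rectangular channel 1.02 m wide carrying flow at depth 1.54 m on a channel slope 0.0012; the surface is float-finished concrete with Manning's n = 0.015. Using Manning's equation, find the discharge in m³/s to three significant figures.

1.91 m³/s

A = b·y = 1.02 × 1.54 = 1.571 m²
P = b + 2y = 1.02 + 2×1.54 = 4.100 m
R = A/P = 1.571/4.100 = 0.3831 m
Q = (1/n)·A·R^(2/3)·S^(1/2) = (1/0.015) × 1.571 × 0.3831^(2/3) × 0.0012^(1/2) = 1.914 m³/s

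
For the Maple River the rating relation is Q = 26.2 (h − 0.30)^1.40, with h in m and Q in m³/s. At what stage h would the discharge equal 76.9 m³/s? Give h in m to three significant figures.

h − h₀ = (Q/C)^(1/b) = (76.9/26.2)^(1/1.40) = 2.158 m
h = 0.30 + 2.158 = 2.458 m

2.46 m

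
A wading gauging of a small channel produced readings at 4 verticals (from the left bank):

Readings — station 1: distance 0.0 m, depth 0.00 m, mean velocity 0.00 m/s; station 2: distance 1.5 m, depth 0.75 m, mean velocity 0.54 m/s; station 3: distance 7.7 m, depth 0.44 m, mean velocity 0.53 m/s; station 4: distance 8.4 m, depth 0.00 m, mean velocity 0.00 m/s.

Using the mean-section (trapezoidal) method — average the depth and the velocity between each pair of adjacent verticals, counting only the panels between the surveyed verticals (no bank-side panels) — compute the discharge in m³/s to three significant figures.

2.17 m³/s

Panel 1-2: Δb = 1.5 m, d̄ = (0.00+0.75)/2 = 0.375, v̄ = (0.00+0.54)/2 = 0.27 → q = 1.5×0.375×0.27 = 0.1519 m³/s
Panel 2-3: Δb = 6.2 m, d̄ = (0.75+0.44)/2 = 0.595, v̄ = (0.54+0.53)/2 = 0.535 → q = 6.2×0.595×0.535 = 1.974 m³/s
Panel 3-4: Δb = 0.7 m, d̄ = (0.44+0.00)/2 = 0.22, v̄ = (0.53+0.00)/2 = 0.265 → q = 0.7×0.22×0.265 = 0.04081 m³/s
Q = Σ q = 2.166 m³/s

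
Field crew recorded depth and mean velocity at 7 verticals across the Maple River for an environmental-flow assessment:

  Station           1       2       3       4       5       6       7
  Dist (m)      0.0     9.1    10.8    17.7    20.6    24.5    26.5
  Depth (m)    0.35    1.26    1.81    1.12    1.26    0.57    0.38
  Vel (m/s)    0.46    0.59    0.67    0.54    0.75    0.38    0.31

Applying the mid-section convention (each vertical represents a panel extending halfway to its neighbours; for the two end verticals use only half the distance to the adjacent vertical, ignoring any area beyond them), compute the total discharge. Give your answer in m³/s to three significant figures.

w_1 = (9.1 − 0.0)/2 = 4.55 m; q_1 = 0.46 × 0.35 × 4.55 = 0.7326 m³/s
w_2 = (10.8 − 0.0)/2 = 5.4 m; q_2 = 0.59 × 1.26 × 5.4 = 4.014 m³/s
w_3 = (17.7 − 9.1)/2 = 4.3 m; q_3 = 0.67 × 1.81 × 4.3 = 5.215 m³/s
w_4 = (20.6 − 10.8)/2 = 4.9 m; q_4 = 0.54 × 1.12 × 4.9 = 2.964 m³/s
w_5 = (24.5 − 17.7)/2 = 3.4 m; q_5 = 0.75 × 1.26 × 3.4 = 3.213 m³/s
w_6 = (26.5 − 20.6)/2 = 2.95 m; q_6 = 0.38 × 0.57 × 2.95 = 0.6390 m³/s
w_7 = (26.5 − 24.5)/2 = 1 m; q_7 = 0.31 × 0.38 × 1 = 0.1178 m³/s
Q = Σ qᵢ = 16.89 m³/s

16.9 m³/s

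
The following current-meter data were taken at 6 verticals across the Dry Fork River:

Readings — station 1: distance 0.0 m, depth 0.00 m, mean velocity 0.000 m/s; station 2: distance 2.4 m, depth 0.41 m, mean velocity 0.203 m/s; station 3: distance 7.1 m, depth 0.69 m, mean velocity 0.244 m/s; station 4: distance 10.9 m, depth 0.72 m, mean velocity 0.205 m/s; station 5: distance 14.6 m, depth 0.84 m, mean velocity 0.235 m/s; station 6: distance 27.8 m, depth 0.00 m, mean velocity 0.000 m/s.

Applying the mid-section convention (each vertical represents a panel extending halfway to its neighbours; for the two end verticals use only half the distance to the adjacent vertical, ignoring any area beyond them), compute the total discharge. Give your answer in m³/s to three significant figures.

w_2 = (7.1 − 0.0)/2 = 3.55 m; q_2 = 0.203 × 0.41 × 3.55 = 0.2955 m³/s
w_3 = (10.9 − 2.4)/2 = 4.25 m; q_3 = 0.244 × 0.69 × 4.25 = 0.7155 m³/s
w_4 = (14.6 − 7.1)/2 = 3.75 m; q_4 = 0.205 × 0.72 × 3.75 = 0.5535 m³/s
w_5 = (27.8 − 10.9)/2 = 8.45 m; q_5 = 0.235 × 0.84 × 8.45 = 1.668 m³/s
Stations 1, 6 contribute zero (depth or velocity is 0).
Q = Σ qᵢ = 3.233 m³/s

3.23 m³/s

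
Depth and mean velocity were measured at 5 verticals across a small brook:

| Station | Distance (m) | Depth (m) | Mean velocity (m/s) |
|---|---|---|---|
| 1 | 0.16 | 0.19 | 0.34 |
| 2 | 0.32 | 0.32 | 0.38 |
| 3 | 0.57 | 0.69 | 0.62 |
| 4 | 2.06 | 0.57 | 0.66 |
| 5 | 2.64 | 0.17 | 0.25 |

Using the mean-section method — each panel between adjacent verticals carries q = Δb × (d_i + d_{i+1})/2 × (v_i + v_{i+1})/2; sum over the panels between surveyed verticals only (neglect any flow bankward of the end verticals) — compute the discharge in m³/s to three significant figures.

0.776 m³/s

Panel 1-2: Δb = 0.16 m, d̄ = (0.19+0.32)/2 = 0.255, v̄ = (0.34+0.38)/2 = 0.36 → q = 0.16×0.255×0.36 = 0.01469 m³/s
Panel 2-3: Δb = 0.25 m, d̄ = (0.32+0.69)/2 = 0.505, v̄ = (0.38+0.62)/2 = 0.5 → q = 0.25×0.505×0.5 = 0.06313 m³/s
Panel 3-4: Δb = 1.49 m, d̄ = (0.69+0.57)/2 = 0.63, v̄ = (0.62+0.66)/2 = 0.64 → q = 1.49×0.63×0.64 = 0.6008 m³/s
Panel 4-5: Δb = 0.58 m, d̄ = (0.57+0.17)/2 = 0.37, v̄ = (0.66+0.25)/2 = 0.455 → q = 0.58×0.37×0.455 = 0.09764 m³/s
Q = Σ q = 0.7762 m³/s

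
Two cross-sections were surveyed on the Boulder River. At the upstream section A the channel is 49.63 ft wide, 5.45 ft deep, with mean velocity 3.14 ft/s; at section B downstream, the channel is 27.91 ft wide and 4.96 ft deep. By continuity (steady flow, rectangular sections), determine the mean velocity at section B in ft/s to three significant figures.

6.14 ft/s

Q = A₁V₁ = (49.63×5.45) × 3.14 = 849.3 ft³/s
A₂ = 27.91 × 4.96 = 138.4 ft²
V₂ = Q/A₂ = 849.3/138.4 = 6.135 ft/s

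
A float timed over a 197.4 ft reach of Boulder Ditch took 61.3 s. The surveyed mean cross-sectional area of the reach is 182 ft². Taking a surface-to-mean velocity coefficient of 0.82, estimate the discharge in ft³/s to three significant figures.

v_surface = L / t̄ = 197.4 / 61.3 = 3.220 ft/s
v_mean = 0.82 × 3.220 = 2.641 ft/s
Q = A × v_mean = 182 × 2.641 = 480.6 ft³/s

481 ft³/s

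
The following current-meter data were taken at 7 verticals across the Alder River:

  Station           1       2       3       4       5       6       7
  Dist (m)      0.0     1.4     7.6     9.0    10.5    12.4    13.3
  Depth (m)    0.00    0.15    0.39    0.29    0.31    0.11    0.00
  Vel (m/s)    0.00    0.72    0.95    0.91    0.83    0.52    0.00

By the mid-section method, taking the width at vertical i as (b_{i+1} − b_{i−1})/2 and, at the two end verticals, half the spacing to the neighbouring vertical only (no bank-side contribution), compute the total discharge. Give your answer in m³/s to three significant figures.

2.72 m³/s

w_2 = (7.6 − 0.0)/2 = 3.8 m; q_2 = 0.72 × 0.15 × 3.8 = 0.4104 m³/s
w_3 = (9.0 − 1.4)/2 = 3.8 m; q_3 = 0.95 × 0.39 × 3.8 = 1.408 m³/s
w_4 = (10.5 − 7.6)/2 = 1.45 m; q_4 = 0.91 × 0.29 × 1.45 = 0.3827 m³/s
w_5 = (12.4 − 9.0)/2 = 1.7 m; q_5 = 0.83 × 0.31 × 1.7 = 0.4374 m³/s
w_6 = (13.3 − 10.5)/2 = 1.4 m; q_6 = 0.52 × 0.11 × 1.4 = 0.08008 m³/s
Stations 1, 7 contribute zero (depth or velocity is 0).
Q = Σ qᵢ = 2.718 m³/s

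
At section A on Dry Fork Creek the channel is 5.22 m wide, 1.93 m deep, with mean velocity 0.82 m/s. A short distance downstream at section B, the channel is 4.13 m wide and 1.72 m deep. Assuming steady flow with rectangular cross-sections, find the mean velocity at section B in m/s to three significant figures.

Q = A₁V₁ = (5.22×1.93) × 0.82 = 8.261 m³/s
A₂ = 4.13 × 1.72 = 7.104 m²
V₂ = Q/A₂ = 8.261/7.104 = 1.163 m/s

1.16 m/s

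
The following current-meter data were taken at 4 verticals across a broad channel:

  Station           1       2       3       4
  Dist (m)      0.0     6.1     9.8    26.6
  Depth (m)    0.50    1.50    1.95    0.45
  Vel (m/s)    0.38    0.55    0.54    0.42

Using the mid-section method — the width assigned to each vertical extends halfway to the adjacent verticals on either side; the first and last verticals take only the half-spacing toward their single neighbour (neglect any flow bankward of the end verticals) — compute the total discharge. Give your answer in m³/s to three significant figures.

w_1 = (6.1 − 0.0)/2 = 3.05 m; q_1 = 0.38 × 0.50 × 3.05 = 0.5795 m³/s
w_2 = (9.8 − 0.0)/2 = 4.9 m; q_2 = 0.55 × 1.50 × 4.9 = 4.043 m³/s
w_3 = (26.6 − 6.1)/2 = 10.25 m; q_3 = 0.54 × 1.95 × 10.25 = 10.79 m³/s
w_4 = (26.6 − 9.8)/2 = 8.4 m; q_4 = 0.42 × 0.45 × 8.4 = 1.588 m³/s
Q = Σ qᵢ = 17.00 m³/s

17.0 m³/s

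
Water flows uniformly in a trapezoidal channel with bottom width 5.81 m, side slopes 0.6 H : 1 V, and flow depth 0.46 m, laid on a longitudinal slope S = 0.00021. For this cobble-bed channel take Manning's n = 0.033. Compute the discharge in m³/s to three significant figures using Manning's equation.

A = (b + z·y)·y = (5.81 + 0.6×0.46)×0.46 = 2.800 m²
P = b + 2y√(1+z²) = 5.81 + 2×0.46×√(1+0.6²) = 6.883 m
R = A/P = 2.800/6.883 = 0.4067 m
Q = (1/n)·A·R^(2/3)·S^(1/2) = (1/0.033) × 2.800 × 0.4067^(2/3) × 0.00021^(1/2) = 0.6749 m³/s

0.675 m³/s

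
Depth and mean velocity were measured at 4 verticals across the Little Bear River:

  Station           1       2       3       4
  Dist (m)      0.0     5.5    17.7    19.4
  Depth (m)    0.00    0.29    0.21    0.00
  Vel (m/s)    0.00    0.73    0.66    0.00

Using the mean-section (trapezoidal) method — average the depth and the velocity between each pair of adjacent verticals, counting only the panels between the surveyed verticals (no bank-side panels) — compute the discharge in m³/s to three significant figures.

2.47 m³/s

Panel 1-2: Δb = 5.5 m, d̄ = (0.00+0.29)/2 = 0.145, v̄ = (0.00+0.73)/2 = 0.365 → q = 5.5×0.145×0.365 = 0.2911 m³/s
Panel 2-3: Δb = 12.2 m, d̄ = (0.29+0.21)/2 = 0.25, v̄ = (0.73+0.66)/2 = 0.695 → q = 12.2×0.25×0.695 = 2.120 m³/s
Panel 3-4: Δb = 1.7 m, d̄ = (0.21+0.00)/2 = 0.105, v̄ = (0.66+0.00)/2 = 0.33 → q = 1.7×0.105×0.33 = 0.05891 m³/s
Q = Σ q = 2.470 m³/s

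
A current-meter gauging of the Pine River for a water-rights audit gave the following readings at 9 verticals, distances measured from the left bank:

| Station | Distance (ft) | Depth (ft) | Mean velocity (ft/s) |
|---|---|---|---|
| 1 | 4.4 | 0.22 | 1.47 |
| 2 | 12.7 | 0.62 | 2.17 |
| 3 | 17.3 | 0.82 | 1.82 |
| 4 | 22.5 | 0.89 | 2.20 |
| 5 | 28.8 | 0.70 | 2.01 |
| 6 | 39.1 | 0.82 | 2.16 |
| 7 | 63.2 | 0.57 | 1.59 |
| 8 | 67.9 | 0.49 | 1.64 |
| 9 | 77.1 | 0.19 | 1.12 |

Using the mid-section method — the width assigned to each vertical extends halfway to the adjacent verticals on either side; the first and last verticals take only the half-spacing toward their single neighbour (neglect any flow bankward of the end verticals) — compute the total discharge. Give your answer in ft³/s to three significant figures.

w_1 = (12.7 − 4.4)/2 = 4.15 ft; q_1 = 1.47 × 0.22 × 4.15 = 1.342 ft³/s
w_2 = (17.3 − 4.4)/2 = 6.45 ft; q_2 = 2.17 × 0.62 × 6.45 = 8.678 ft³/s
w_3 = (22.5 − 12.7)/2 = 4.9 ft; q_3 = 1.82 × 0.82 × 4.9 = 7.313 ft³/s
w_4 = (28.8 − 17.3)/2 = 5.75 ft; q_4 = 2.20 × 0.89 × 5.75 = 11.26 ft³/s
w_5 = (39.1 − 22.5)/2 = 8.3 ft; q_5 = 2.01 × 0.70 × 8.3 = 11.68 ft³/s
w_6 = (63.2 − 28.8)/2 = 17.2 ft; q_6 = 2.16 × 0.82 × 17.2 = 30.46 ft³/s
w_7 = (67.9 − 39.1)/2 = 14.4 ft; q_7 = 1.59 × 0.57 × 14.4 = 13.05 ft³/s
w_8 = (77.1 − 63.2)/2 = 6.95 ft; q_8 = 1.64 × 0.49 × 6.95 = 5.585 ft³/s
w_9 = (77.1 − 67.9)/2 = 4.6 ft; q_9 = 1.12 × 0.19 × 4.6 = 0.9789 ft³/s
Q = Σ qᵢ = 90.35 ft³/s

90.3 ft³/s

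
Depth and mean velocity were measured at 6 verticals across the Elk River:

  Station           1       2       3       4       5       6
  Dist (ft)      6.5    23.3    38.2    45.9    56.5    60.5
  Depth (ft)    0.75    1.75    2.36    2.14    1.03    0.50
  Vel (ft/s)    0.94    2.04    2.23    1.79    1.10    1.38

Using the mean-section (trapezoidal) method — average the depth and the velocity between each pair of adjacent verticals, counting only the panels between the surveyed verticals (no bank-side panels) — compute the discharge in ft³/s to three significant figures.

160 ft³/s

Panel 1-2: Δb = 16.8 ft, d̄ = (0.75+1.75)/2 = 1.25, v̄ = (0.94+2.04)/2 = 1.49 → q = 16.8×1.25×1.49 = 31.29 ft³/s
Panel 2-3: Δb = 14.9 ft, d̄ = (1.75+2.36)/2 = 2.055, v̄ = (2.04+2.23)/2 = 2.135 → q = 14.9×2.055×2.135 = 65.37 ft³/s
Panel 3-4: Δb = 7.7 ft, d̄ = (2.36+2.14)/2 = 2.25, v̄ = (2.23+1.79)/2 = 2.01 → q = 7.7×2.25×2.01 = 34.82 ft³/s
Panel 4-5: Δb = 10.6 ft, d̄ = (2.14+1.03)/2 = 1.585, v̄ = (1.79+1.10)/2 = 1.445 → q = 10.6×1.585×1.445 = 24.28 ft³/s
Panel 5-6: Δb = 4 ft, d̄ = (1.03+0.50)/2 = 0.765, v̄ = (1.10+1.38)/2 = 1.24 → q = 4×0.765×1.24 = 3.794 ft³/s
Q = Σ q = 159.6 ft³/s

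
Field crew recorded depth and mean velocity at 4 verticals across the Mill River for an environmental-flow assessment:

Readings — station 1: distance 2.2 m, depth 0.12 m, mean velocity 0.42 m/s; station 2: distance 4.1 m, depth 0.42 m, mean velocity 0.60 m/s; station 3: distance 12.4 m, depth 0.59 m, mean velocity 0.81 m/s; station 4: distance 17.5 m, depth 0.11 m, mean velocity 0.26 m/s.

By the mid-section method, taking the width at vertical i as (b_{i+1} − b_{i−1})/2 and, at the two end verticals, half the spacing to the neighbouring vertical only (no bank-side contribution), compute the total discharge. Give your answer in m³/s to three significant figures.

4.61 m³/s

w_1 = (4.1 − 2.2)/2 = 0.95 m; q_1 = 0.42 × 0.12 × 0.95 = 0.04788 m³/s
w_2 = (12.4 − 2.2)/2 = 5.1 m; q_2 = 0.60 × 0.42 × 5.1 = 1.285 m³/s
w_3 = (17.5 − 4.1)/2 = 6.7 m; q_3 = 0.81 × 0.59 × 6.7 = 3.202 m³/s
w_4 = (17.5 − 12.4)/2 = 2.55 m; q_4 = 0.26 × 0.11 × 2.55 = 0.07293 m³/s
Q = Σ qᵢ = 4.608 m³/s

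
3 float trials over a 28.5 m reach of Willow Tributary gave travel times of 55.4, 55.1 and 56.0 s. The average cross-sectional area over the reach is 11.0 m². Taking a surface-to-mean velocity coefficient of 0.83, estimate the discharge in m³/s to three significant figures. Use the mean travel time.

t̄ = (55.4 + 55.1 + 56.0) / 3 = 55.5 s
v_surface = L / t̄ = 28.5 / 55.5 = 0.5135 m/s
v_mean = 0.83 × 0.5135 = 0.4262 m/s
Q = A × v_mean = 11.0 × 0.4262 = 4.688 m³/s

4.69 m³/s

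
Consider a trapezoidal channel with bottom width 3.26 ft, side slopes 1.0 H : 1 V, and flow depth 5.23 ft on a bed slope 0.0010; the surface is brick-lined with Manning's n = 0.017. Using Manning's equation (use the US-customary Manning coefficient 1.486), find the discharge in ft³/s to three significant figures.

A = (b + z·y)·y = (3.26 + 1.0×5.23)×5.23 = 44.40 ft²
P = b + 2y√(1+z²) = 3.26 + 2×5.23×√(1+1.0²) = 18.05 ft
R = A/P = 44.40/18.05 = 2.460 ft
Q = (1.486/n)·A·R^(2/3)·S^(1/2) = (1.486/0.017) × 44.40 × 2.460^(2/3) × 0.0010^(1/2) = 223.6 ft³/s

224 ft³/s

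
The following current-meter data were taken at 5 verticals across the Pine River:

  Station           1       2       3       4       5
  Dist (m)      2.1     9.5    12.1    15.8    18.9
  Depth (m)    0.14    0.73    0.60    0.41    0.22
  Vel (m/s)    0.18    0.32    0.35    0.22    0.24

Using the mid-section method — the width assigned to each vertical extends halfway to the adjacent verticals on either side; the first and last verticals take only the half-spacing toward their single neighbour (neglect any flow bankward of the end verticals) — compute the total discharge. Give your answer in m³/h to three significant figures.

8320 m³/h

w_1 = (9.5 − 2.1)/2 = 3.7 m; q_1 = 0.18 × 0.14 × 3.7 = 0.09324 m³/s
w_2 = (12.1 − 2.1)/2 = 5 m; q_2 = 0.32 × 0.73 × 5 = 1.168 m³/s
w_3 = (15.8 − 9.5)/2 = 3.15 m; q_3 = 0.35 × 0.60 × 3.15 = 0.6615 m³/s
w_4 = (18.9 − 12.1)/2 = 3.4 m; q_4 = 0.22 × 0.41 × 3.4 = 0.3067 m³/s
w_5 = (18.9 − 15.8)/2 = 1.55 m; q_5 = 0.24 × 0.22 × 1.55 = 0.08184 m³/s
Q = Σ qᵢ = 2.311 m³/s
= 2.311 × 3600 = 8321 m³/h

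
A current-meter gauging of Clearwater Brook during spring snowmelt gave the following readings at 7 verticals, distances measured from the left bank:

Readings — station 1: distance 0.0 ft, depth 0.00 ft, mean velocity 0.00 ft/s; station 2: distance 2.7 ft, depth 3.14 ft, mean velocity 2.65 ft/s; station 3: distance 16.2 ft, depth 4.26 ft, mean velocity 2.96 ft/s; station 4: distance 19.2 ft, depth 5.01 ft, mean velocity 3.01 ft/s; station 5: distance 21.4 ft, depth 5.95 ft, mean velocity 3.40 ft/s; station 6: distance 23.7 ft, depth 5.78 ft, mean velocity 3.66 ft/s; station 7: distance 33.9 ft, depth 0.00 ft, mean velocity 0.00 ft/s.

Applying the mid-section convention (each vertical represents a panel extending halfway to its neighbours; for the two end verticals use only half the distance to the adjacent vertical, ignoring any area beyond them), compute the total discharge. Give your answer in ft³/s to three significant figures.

w_2 = (16.2 − 0.0)/2 = 8.1 ft; q_2 = 2.65 × 3.14 × 8.1 = 67.40 ft³/s
w_3 = (19.2 − 2.7)/2 = 8.25 ft; q_3 = 2.96 × 4.26 × 8.25 = 104.0 ft³/s
w_4 = (21.4 − 16.2)/2 = 2.6 ft; q_4 = 3.01 × 5.01 × 2.6 = 39.21 ft³/s
w_5 = (23.7 − 19.2)/2 = 2.25 ft; q_5 = 3.40 × 5.95 × 2.25 = 45.52 ft³/s
w_6 = (33.9 − 21.4)/2 = 6.25 ft; q_6 = 3.66 × 5.78 × 6.25 = 132.2 ft³/s
Stations 1, 7 contribute zero (depth or velocity is 0).
Q = Σ qᵢ = 388.4 ft³/s

388 ft³/s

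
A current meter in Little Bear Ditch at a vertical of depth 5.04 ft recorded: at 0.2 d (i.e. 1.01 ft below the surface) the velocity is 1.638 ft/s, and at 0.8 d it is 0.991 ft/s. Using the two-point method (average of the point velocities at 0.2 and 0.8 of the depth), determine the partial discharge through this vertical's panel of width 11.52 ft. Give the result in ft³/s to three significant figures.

v̄ = (1.638 + 0.991) / 2 = 1.315 ft/s
q = v̄ × d × w = 1.315 × 5.04 × 11.52 = 76.32 ft³/s

76.3 ft³/s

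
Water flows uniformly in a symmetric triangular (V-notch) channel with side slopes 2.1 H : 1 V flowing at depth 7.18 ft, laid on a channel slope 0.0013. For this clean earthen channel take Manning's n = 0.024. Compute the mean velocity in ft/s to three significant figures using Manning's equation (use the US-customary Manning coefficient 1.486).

4.89 ft/s

A = z·y² = 2.1×7.18² = 108.3 ft²
P = 2y√(1+z²) = 2×7.18×√(1+2.1²) = 33.40 ft
R = A/P = 108.3/33.40 = 3.241 ft
Q = (1.486/n)·A·R^(2/3)·S^(1/2) = (1.486/0.024) × 108.3 × 3.241^(2/3) × 0.0013^(1/2) = 529.3 ft³/s
V = Q/A = 529.3/108.3 = 4.889 ft/s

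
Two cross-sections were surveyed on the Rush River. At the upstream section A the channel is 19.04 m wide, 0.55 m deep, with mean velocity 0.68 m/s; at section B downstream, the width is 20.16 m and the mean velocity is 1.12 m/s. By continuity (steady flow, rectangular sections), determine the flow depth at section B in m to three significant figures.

0.315 m

Q = A₁V₁ = (19.04×0.55) × 0.68 = 7.121 m³/s
d₂ = Q/(b₂ V₂) = 7.121/(20.16×1.12) = 0.3154 m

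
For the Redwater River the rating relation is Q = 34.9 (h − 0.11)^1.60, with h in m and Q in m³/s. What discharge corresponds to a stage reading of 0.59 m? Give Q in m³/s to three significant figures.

Q = 34.9 × (0.59 − 0.11)^1.60 = 34.9 × 0.48^1.60 = 10.78 m³/s

10.8 m³/s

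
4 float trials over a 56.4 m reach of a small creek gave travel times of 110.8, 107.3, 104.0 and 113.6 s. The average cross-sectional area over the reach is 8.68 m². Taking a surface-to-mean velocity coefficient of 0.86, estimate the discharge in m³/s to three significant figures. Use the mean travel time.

3.87 m³/s

t̄ = (110.8 + 107.3 + 104.0 + 113.6) / 4 = 108.925 s
v_surface = L / t̄ = 56.4 / 108.925 = 0.5178 m/s
v_mean = 0.86 × 0.5178 = 0.4453 m/s
Q = A × v_mean = 8.68 × 0.4453 = 3.865 m³/s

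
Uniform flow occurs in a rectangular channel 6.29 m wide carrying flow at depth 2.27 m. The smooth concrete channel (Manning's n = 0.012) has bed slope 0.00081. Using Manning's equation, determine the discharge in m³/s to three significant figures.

A = b·y = 6.29 × 2.27 = 14.28 m²
P = b + 2y = 6.29 + 2×2.27 = 10.83 m
R = A/P = 14.28/10.83 = 1.318 m
Q = (1/n)·A·R^(2/3)·S^(1/2) = (1/0.012) × 14.28 × 1.318^(2/3) × 0.00081^(1/2) = 40.72 m³/s

40.7 m³/s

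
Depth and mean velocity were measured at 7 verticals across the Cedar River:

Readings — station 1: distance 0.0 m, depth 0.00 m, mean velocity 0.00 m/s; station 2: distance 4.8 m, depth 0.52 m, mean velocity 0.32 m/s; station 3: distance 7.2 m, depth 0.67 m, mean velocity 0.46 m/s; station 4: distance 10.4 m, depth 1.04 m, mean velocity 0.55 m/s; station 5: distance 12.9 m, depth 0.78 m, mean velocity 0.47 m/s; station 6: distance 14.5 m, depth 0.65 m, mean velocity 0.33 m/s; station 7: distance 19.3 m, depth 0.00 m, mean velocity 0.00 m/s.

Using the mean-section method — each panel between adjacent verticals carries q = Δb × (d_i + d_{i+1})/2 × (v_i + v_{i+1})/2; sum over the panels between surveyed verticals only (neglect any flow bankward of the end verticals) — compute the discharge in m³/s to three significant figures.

Panel 1-2: Δb = 4.8 m, d̄ = (0.00+0.52)/2 = 0.26, v̄ = (0.00+0.32)/2 = 0.16 → q = 4.8×0.26×0.16 = 0.1997 m³/s
Panel 2-3: Δb = 2.4 m, d̄ = (0.52+0.67)/2 = 0.595, v̄ = (0.32+0.46)/2 = 0.39 → q = 2.4×0.595×0.39 = 0.5569 m³/s
Panel 3-4: Δb = 3.2 m, d̄ = (0.67+1.04)/2 = 0.855, v̄ = (0.46+0.55)/2 = 0.505 → q = 3.2×0.855×0.505 = 1.382 m³/s
Panel 4-5: Δb = 2.5 m, d̄ = (1.04+0.78)/2 = 0.91, v̄ = (0.55+0.47)/2 = 0.51 → q = 2.5×0.91×0.51 = 1.160 m³/s
Panel 5-6: Δb = 1.6 m, d̄ = (0.78+0.65)/2 = 0.715, v̄ = (0.47+0.33)/2 = 0.4 → q = 1.6×0.715×0.4 = 0.4576 m³/s
Panel 6-7: Δb = 4.8 m, d̄ = (0.65+0.00)/2 = 0.325, v̄ = (0.33+0.00)/2 = 0.165 → q = 4.8×0.325×0.165 = 0.2574 m³/s
Q = Σ q = 4.014 m³/s

4.01 m³/s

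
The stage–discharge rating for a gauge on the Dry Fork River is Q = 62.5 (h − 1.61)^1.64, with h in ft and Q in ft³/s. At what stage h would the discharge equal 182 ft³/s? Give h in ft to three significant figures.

h − h₀ = (Q/C)^(1/b) = (182/62.5)^(1/1.64) = 1.919 ft
h = 1.61 + 1.919 = 3.529 ft

3.53 ft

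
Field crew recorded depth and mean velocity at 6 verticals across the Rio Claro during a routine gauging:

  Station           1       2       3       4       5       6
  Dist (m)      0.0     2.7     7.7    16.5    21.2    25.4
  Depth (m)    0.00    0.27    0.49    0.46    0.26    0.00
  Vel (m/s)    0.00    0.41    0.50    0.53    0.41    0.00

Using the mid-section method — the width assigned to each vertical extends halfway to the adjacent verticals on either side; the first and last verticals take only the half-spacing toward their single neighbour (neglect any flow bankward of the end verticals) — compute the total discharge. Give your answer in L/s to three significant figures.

4240 L/s

w_2 = (7.7 − 0.0)/2 = 3.85 m; q_2 = 0.41 × 0.27 × 3.85 = 0.4262 m³/s
w_3 = (16.5 − 2.7)/2 = 6.9 m; q_3 = 0.50 × 0.49 × 6.9 = 1.691 m³/s
w_4 = (21.2 − 7.7)/2 = 6.75 m; q_4 = 0.53 × 0.46 × 6.75 = 1.646 m³/s
w_5 = (25.4 − 16.5)/2 = 4.45 m; q_5 = 0.41 × 0.26 × 4.45 = 0.4744 m³/s
Stations 1, 6 contribute zero (depth or velocity is 0).
Q = Σ qᵢ = 4.237 m³/s
= 4.237 × 1000 = 4237 L/s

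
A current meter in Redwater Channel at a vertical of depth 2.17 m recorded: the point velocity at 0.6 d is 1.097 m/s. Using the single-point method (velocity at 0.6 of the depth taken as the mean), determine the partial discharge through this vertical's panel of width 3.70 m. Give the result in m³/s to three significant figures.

v̄ = v₀.₆ = 1.097 m/s
q = v̄ × d × w = 1.097 × 2.17 × 3.70 = 8.808 m³/s

8.81 m³/s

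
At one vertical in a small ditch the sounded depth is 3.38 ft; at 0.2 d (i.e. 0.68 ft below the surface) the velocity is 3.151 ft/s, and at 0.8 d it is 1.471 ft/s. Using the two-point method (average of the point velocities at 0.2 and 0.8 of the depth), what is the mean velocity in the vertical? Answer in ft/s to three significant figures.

v̄ = (3.151 + 1.471) / 2 = 2.311 ft/s

2.31 ft/s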